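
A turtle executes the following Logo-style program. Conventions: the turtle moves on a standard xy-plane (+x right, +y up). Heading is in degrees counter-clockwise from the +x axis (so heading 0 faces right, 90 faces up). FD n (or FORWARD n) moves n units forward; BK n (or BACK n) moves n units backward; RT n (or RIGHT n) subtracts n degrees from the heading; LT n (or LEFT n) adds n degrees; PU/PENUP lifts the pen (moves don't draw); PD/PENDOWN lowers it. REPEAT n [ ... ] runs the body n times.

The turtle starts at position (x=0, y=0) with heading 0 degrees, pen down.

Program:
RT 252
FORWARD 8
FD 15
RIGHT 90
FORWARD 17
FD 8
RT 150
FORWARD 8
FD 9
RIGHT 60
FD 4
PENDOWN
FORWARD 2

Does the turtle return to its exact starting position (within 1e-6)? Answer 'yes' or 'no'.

Executing turtle program step by step:
Start: pos=(0,0), heading=0, pen down
RT 252: heading 0 -> 108
FD 8: (0,0) -> (-2.472,7.608) [heading=108, draw]
FD 15: (-2.472,7.608) -> (-7.107,21.874) [heading=108, draw]
RT 90: heading 108 -> 18
FD 17: (-7.107,21.874) -> (9.061,27.128) [heading=18, draw]
FD 8: (9.061,27.128) -> (16.669,29.6) [heading=18, draw]
RT 150: heading 18 -> 228
FD 8: (16.669,29.6) -> (11.316,23.655) [heading=228, draw]
FD 9: (11.316,23.655) -> (5.294,16.966) [heading=228, draw]
RT 60: heading 228 -> 168
FD 4: (5.294,16.966) -> (1.381,17.798) [heading=168, draw]
PD: pen down
FD 2: (1.381,17.798) -> (-0.575,18.214) [heading=168, draw]
Final: pos=(-0.575,18.214), heading=168, 8 segment(s) drawn

Start position: (0, 0)
Final position: (-0.575, 18.214)
Distance = 18.223; >= 1e-6 -> NOT closed

Answer: no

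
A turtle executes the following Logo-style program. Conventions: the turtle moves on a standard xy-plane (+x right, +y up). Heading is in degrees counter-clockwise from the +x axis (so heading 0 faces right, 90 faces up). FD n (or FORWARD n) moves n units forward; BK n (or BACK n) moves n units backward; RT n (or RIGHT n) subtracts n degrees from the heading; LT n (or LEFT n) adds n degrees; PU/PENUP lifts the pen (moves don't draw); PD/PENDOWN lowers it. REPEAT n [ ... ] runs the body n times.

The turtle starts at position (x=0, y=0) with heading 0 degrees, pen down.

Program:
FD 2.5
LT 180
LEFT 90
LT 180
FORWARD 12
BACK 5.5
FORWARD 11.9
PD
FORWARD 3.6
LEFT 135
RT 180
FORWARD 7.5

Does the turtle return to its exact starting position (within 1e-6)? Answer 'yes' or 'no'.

Executing turtle program step by step:
Start: pos=(0,0), heading=0, pen down
FD 2.5: (0,0) -> (2.5,0) [heading=0, draw]
LT 180: heading 0 -> 180
LT 90: heading 180 -> 270
LT 180: heading 270 -> 90
FD 12: (2.5,0) -> (2.5,12) [heading=90, draw]
BK 5.5: (2.5,12) -> (2.5,6.5) [heading=90, draw]
FD 11.9: (2.5,6.5) -> (2.5,18.4) [heading=90, draw]
PD: pen down
FD 3.6: (2.5,18.4) -> (2.5,22) [heading=90, draw]
LT 135: heading 90 -> 225
RT 180: heading 225 -> 45
FD 7.5: (2.5,22) -> (7.803,27.303) [heading=45, draw]
Final: pos=(7.803,27.303), heading=45, 6 segment(s) drawn

Start position: (0, 0)
Final position: (7.803, 27.303)
Distance = 28.397; >= 1e-6 -> NOT closed

Answer: no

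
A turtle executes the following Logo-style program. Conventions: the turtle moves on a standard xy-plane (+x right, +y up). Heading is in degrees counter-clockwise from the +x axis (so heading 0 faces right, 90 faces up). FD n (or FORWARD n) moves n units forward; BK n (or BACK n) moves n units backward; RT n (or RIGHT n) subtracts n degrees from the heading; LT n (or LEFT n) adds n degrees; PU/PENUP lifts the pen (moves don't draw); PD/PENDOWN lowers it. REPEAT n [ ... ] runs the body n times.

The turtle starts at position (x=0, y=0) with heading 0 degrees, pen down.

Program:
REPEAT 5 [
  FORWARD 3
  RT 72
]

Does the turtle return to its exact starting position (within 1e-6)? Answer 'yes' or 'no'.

Executing turtle program step by step:
Start: pos=(0,0), heading=0, pen down
REPEAT 5 [
  -- iteration 1/5 --
  FD 3: (0,0) -> (3,0) [heading=0, draw]
  RT 72: heading 0 -> 288
  -- iteration 2/5 --
  FD 3: (3,0) -> (3.927,-2.853) [heading=288, draw]
  RT 72: heading 288 -> 216
  -- iteration 3/5 --
  FD 3: (3.927,-2.853) -> (1.5,-4.617) [heading=216, draw]
  RT 72: heading 216 -> 144
  -- iteration 4/5 --
  FD 3: (1.5,-4.617) -> (-0.927,-2.853) [heading=144, draw]
  RT 72: heading 144 -> 72
  -- iteration 5/5 --
  FD 3: (-0.927,-2.853) -> (0,0) [heading=72, draw]
  RT 72: heading 72 -> 0
]
Final: pos=(0,0), heading=0, 5 segment(s) drawn

Start position: (0, 0)
Final position: (0, 0)
Distance = 0; < 1e-6 -> CLOSED

Answer: yes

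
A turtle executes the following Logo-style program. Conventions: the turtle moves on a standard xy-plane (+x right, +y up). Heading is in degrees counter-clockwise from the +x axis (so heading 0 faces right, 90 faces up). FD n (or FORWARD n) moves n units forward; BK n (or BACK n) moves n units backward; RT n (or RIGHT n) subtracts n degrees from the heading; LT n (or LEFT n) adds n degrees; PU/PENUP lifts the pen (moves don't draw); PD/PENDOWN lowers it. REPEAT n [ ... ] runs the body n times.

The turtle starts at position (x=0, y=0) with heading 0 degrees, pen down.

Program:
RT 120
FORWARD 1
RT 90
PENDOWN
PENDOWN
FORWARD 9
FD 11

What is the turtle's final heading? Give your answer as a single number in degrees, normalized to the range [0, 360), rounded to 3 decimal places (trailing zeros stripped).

Executing turtle program step by step:
Start: pos=(0,0), heading=0, pen down
RT 120: heading 0 -> 240
FD 1: (0,0) -> (-0.5,-0.866) [heading=240, draw]
RT 90: heading 240 -> 150
PD: pen down
PD: pen down
FD 9: (-0.5,-0.866) -> (-8.294,3.634) [heading=150, draw]
FD 11: (-8.294,3.634) -> (-17.821,9.134) [heading=150, draw]
Final: pos=(-17.821,9.134), heading=150, 3 segment(s) drawn

Answer: 150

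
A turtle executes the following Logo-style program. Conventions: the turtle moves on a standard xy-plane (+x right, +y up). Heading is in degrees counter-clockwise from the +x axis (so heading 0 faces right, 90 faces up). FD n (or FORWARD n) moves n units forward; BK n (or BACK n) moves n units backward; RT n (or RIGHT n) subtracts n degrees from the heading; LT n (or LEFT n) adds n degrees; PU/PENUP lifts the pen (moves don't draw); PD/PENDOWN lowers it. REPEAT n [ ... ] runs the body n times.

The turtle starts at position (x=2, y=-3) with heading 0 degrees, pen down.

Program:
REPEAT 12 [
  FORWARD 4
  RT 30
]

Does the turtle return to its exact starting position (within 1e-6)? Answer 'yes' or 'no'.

Executing turtle program step by step:
Start: pos=(2,-3), heading=0, pen down
REPEAT 12 [
  -- iteration 1/12 --
  FD 4: (2,-3) -> (6,-3) [heading=0, draw]
  RT 30: heading 0 -> 330
  -- iteration 2/12 --
  FD 4: (6,-3) -> (9.464,-5) [heading=330, draw]
  RT 30: heading 330 -> 300
  -- iteration 3/12 --
  FD 4: (9.464,-5) -> (11.464,-8.464) [heading=300, draw]
  RT 30: heading 300 -> 270
  -- iteration 4/12 --
  FD 4: (11.464,-8.464) -> (11.464,-12.464) [heading=270, draw]
  RT 30: heading 270 -> 240
  -- iteration 5/12 --
  FD 4: (11.464,-12.464) -> (9.464,-15.928) [heading=240, draw]
  RT 30: heading 240 -> 210
  -- iteration 6/12 --
  FD 4: (9.464,-15.928) -> (6,-17.928) [heading=210, draw]
  RT 30: heading 210 -> 180
  -- iteration 7/12 --
  FD 4: (6,-17.928) -> (2,-17.928) [heading=180, draw]
  RT 30: heading 180 -> 150
  -- iteration 8/12 --
  FD 4: (2,-17.928) -> (-1.464,-15.928) [heading=150, draw]
  RT 30: heading 150 -> 120
  -- iteration 9/12 --
  FD 4: (-1.464,-15.928) -> (-3.464,-12.464) [heading=120, draw]
  RT 30: heading 120 -> 90
  -- iteration 10/12 --
  FD 4: (-3.464,-12.464) -> (-3.464,-8.464) [heading=90, draw]
  RT 30: heading 90 -> 60
  -- iteration 11/12 --
  FD 4: (-3.464,-8.464) -> (-1.464,-5) [heading=60, draw]
  RT 30: heading 60 -> 30
  -- iteration 12/12 --
  FD 4: (-1.464,-5) -> (2,-3) [heading=30, draw]
  RT 30: heading 30 -> 0
]
Final: pos=(2,-3), heading=0, 12 segment(s) drawn

Start position: (2, -3)
Final position: (2, -3)
Distance = 0; < 1e-6 -> CLOSED

Answer: yes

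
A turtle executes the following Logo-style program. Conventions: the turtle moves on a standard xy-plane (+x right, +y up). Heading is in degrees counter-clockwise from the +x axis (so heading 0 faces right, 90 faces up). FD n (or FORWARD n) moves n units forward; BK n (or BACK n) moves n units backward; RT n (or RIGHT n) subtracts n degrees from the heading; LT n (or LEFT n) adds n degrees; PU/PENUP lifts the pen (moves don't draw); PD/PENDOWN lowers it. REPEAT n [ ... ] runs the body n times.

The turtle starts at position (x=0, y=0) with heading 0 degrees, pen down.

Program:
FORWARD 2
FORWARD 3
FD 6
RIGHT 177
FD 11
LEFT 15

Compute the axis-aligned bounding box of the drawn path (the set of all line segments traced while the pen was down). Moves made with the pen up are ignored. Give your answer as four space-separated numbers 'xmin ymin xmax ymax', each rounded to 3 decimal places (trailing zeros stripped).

Answer: 0 -0.576 11 0

Derivation:
Executing turtle program step by step:
Start: pos=(0,0), heading=0, pen down
FD 2: (0,0) -> (2,0) [heading=0, draw]
FD 3: (2,0) -> (5,0) [heading=0, draw]
FD 6: (5,0) -> (11,0) [heading=0, draw]
RT 177: heading 0 -> 183
FD 11: (11,0) -> (0.015,-0.576) [heading=183, draw]
LT 15: heading 183 -> 198
Final: pos=(0.015,-0.576), heading=198, 4 segment(s) drawn

Segment endpoints: x in {0, 0.015, 2, 5, 11}, y in {-0.576, 0}
xmin=0, ymin=-0.576, xmax=11, ymax=0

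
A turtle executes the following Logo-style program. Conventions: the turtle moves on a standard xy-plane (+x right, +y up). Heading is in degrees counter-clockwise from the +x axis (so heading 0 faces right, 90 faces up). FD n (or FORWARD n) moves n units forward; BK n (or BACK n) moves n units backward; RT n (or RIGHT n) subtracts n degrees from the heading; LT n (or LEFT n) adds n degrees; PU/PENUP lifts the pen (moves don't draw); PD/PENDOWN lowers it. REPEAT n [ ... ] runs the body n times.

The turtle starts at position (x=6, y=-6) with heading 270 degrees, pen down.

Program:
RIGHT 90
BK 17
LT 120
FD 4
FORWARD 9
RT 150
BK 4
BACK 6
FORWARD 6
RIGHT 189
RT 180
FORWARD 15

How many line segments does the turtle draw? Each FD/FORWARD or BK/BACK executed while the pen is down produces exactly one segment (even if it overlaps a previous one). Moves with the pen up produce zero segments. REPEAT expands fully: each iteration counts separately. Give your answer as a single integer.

Answer: 7

Derivation:
Executing turtle program step by step:
Start: pos=(6,-6), heading=270, pen down
RT 90: heading 270 -> 180
BK 17: (6,-6) -> (23,-6) [heading=180, draw]
LT 120: heading 180 -> 300
FD 4: (23,-6) -> (25,-9.464) [heading=300, draw]
FD 9: (25,-9.464) -> (29.5,-17.258) [heading=300, draw]
RT 150: heading 300 -> 150
BK 4: (29.5,-17.258) -> (32.964,-19.258) [heading=150, draw]
BK 6: (32.964,-19.258) -> (38.16,-22.258) [heading=150, draw]
FD 6: (38.16,-22.258) -> (32.964,-19.258) [heading=150, draw]
RT 189: heading 150 -> 321
RT 180: heading 321 -> 141
FD 15: (32.964,-19.258) -> (21.307,-9.819) [heading=141, draw]
Final: pos=(21.307,-9.819), heading=141, 7 segment(s) drawn
Segments drawn: 7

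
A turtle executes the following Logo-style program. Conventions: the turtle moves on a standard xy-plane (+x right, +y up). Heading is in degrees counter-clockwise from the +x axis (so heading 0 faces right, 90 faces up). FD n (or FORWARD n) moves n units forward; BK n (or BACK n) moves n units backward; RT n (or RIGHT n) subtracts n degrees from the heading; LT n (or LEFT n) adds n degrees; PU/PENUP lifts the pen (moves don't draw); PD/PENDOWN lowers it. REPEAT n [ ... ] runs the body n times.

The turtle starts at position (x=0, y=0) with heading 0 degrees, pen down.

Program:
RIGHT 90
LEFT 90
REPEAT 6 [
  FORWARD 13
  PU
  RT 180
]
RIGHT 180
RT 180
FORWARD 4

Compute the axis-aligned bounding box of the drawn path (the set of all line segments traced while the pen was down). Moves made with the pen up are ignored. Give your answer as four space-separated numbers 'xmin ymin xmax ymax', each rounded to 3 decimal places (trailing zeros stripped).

Executing turtle program step by step:
Start: pos=(0,0), heading=0, pen down
RT 90: heading 0 -> 270
LT 90: heading 270 -> 0
REPEAT 6 [
  -- iteration 1/6 --
  FD 13: (0,0) -> (13,0) [heading=0, draw]
  PU: pen up
  RT 180: heading 0 -> 180
  -- iteration 2/6 --
  FD 13: (13,0) -> (0,0) [heading=180, move]
  PU: pen up
  RT 180: heading 180 -> 0
  -- iteration 3/6 --
  FD 13: (0,0) -> (13,0) [heading=0, move]
  PU: pen up
  RT 180: heading 0 -> 180
  -- iteration 4/6 --
  FD 13: (13,0) -> (0,0) [heading=180, move]
  PU: pen up
  RT 180: heading 180 -> 0
  -- iteration 5/6 --
  FD 13: (0,0) -> (13,0) [heading=0, move]
  PU: pen up
  RT 180: heading 0 -> 180
  -- iteration 6/6 --
  FD 13: (13,0) -> (0,0) [heading=180, move]
  PU: pen up
  RT 180: heading 180 -> 0
]
RT 180: heading 0 -> 180
RT 180: heading 180 -> 0
FD 4: (0,0) -> (4,0) [heading=0, move]
Final: pos=(4,0), heading=0, 1 segment(s) drawn

Segment endpoints: x in {0, 13}, y in {0}
xmin=0, ymin=0, xmax=13, ymax=0

Answer: 0 0 13 0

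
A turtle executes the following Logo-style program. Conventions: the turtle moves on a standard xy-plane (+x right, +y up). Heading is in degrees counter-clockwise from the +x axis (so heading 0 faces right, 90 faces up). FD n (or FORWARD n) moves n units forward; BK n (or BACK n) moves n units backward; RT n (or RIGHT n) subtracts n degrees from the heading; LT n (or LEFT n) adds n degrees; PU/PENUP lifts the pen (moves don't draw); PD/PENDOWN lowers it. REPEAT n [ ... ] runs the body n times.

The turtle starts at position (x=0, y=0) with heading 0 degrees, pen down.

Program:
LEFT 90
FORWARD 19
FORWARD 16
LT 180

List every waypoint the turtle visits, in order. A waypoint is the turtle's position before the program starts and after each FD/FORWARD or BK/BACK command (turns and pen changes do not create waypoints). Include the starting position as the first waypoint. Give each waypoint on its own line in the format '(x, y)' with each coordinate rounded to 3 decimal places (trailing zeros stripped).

Executing turtle program step by step:
Start: pos=(0,0), heading=0, pen down
LT 90: heading 0 -> 90
FD 19: (0,0) -> (0,19) [heading=90, draw]
FD 16: (0,19) -> (0,35) [heading=90, draw]
LT 180: heading 90 -> 270
Final: pos=(0,35), heading=270, 2 segment(s) drawn
Waypoints (3 total):
(0, 0)
(0, 19)
(0, 35)

Answer: (0, 0)
(0, 19)
(0, 35)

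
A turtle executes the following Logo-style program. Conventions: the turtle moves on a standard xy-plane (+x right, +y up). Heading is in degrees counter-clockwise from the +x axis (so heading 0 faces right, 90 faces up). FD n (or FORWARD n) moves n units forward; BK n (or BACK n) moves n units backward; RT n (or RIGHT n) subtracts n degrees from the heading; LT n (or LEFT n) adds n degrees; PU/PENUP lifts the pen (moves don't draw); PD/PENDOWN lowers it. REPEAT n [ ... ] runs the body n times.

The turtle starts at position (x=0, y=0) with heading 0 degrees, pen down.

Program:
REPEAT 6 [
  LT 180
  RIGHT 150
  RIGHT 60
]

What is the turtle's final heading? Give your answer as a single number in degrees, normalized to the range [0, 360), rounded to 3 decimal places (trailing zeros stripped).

Answer: 180

Derivation:
Executing turtle program step by step:
Start: pos=(0,0), heading=0, pen down
REPEAT 6 [
  -- iteration 1/6 --
  LT 180: heading 0 -> 180
  RT 150: heading 180 -> 30
  RT 60: heading 30 -> 330
  -- iteration 2/6 --
  LT 180: heading 330 -> 150
  RT 150: heading 150 -> 0
  RT 60: heading 0 -> 300
  -- iteration 3/6 --
  LT 180: heading 300 -> 120
  RT 150: heading 120 -> 330
  RT 60: heading 330 -> 270
  -- iteration 4/6 --
  LT 180: heading 270 -> 90
  RT 150: heading 90 -> 300
  RT 60: heading 300 -> 240
  -- iteration 5/6 --
  LT 180: heading 240 -> 60
  RT 150: heading 60 -> 270
  RT 60: heading 270 -> 210
  -- iteration 6/6 --
  LT 180: heading 210 -> 30
  RT 150: heading 30 -> 240
  RT 60: heading 240 -> 180
]
Final: pos=(0,0), heading=180, 0 segment(s) drawn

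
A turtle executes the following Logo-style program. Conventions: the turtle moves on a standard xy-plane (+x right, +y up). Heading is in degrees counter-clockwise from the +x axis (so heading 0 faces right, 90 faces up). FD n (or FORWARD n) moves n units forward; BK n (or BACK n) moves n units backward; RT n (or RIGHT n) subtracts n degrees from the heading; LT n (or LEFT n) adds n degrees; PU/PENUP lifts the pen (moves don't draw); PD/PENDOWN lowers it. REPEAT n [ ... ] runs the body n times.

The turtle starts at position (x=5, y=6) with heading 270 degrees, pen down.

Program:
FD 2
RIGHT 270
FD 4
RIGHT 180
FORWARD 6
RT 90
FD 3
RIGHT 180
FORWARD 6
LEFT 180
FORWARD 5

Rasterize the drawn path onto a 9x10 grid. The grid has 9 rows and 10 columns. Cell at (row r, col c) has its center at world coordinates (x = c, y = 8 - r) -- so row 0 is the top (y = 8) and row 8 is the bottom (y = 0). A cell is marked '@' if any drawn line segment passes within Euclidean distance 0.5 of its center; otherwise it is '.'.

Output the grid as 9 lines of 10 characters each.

Answer: ..........
...@......
...@.@....
...@.@....
...@@@@@@@
...@......
...@......
...@......
..........

Derivation:
Segment 0: (5,6) -> (5,4)
Segment 1: (5,4) -> (9,4)
Segment 2: (9,4) -> (3,4)
Segment 3: (3,4) -> (3,7)
Segment 4: (3,7) -> (3,1)
Segment 5: (3,1) -> (3,6)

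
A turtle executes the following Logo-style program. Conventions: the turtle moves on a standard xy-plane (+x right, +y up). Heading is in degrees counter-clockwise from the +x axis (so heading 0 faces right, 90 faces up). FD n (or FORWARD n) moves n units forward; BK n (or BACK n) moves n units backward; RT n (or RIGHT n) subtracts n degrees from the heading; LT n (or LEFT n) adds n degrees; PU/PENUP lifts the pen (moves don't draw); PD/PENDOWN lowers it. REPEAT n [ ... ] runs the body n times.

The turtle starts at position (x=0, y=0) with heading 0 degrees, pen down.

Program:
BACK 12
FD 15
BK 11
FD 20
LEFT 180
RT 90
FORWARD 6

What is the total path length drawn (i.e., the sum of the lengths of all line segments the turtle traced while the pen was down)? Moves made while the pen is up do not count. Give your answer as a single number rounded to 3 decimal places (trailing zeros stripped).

Executing turtle program step by step:
Start: pos=(0,0), heading=0, pen down
BK 12: (0,0) -> (-12,0) [heading=0, draw]
FD 15: (-12,0) -> (3,0) [heading=0, draw]
BK 11: (3,0) -> (-8,0) [heading=0, draw]
FD 20: (-8,0) -> (12,0) [heading=0, draw]
LT 180: heading 0 -> 180
RT 90: heading 180 -> 90
FD 6: (12,0) -> (12,6) [heading=90, draw]
Final: pos=(12,6), heading=90, 5 segment(s) drawn

Segment lengths:
  seg 1: (0,0) -> (-12,0), length = 12
  seg 2: (-12,0) -> (3,0), length = 15
  seg 3: (3,0) -> (-8,0), length = 11
  seg 4: (-8,0) -> (12,0), length = 20
  seg 5: (12,0) -> (12,6), length = 6
Total = 64

Answer: 64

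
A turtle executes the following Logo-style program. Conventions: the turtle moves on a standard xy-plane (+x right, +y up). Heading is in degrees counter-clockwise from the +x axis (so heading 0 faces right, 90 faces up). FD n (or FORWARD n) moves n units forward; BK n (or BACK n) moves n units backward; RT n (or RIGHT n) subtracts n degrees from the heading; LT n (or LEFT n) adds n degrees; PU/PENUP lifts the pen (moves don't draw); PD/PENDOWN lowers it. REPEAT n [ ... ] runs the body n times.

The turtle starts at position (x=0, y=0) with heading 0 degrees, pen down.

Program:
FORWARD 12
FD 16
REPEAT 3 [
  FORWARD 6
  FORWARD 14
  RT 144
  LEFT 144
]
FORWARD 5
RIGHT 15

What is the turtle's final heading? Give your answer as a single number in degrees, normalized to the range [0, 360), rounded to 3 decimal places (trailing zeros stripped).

Answer: 345

Derivation:
Executing turtle program step by step:
Start: pos=(0,0), heading=0, pen down
FD 12: (0,0) -> (12,0) [heading=0, draw]
FD 16: (12,0) -> (28,0) [heading=0, draw]
REPEAT 3 [
  -- iteration 1/3 --
  FD 6: (28,0) -> (34,0) [heading=0, draw]
  FD 14: (34,0) -> (48,0) [heading=0, draw]
  RT 144: heading 0 -> 216
  LT 144: heading 216 -> 0
  -- iteration 2/3 --
  FD 6: (48,0) -> (54,0) [heading=0, draw]
  FD 14: (54,0) -> (68,0) [heading=0, draw]
  RT 144: heading 0 -> 216
  LT 144: heading 216 -> 0
  -- iteration 3/3 --
  FD 6: (68,0) -> (74,0) [heading=0, draw]
  FD 14: (74,0) -> (88,0) [heading=0, draw]
  RT 144: heading 0 -> 216
  LT 144: heading 216 -> 0
]
FD 5: (88,0) -> (93,0) [heading=0, draw]
RT 15: heading 0 -> 345
Final: pos=(93,0), heading=345, 9 segment(s) drawn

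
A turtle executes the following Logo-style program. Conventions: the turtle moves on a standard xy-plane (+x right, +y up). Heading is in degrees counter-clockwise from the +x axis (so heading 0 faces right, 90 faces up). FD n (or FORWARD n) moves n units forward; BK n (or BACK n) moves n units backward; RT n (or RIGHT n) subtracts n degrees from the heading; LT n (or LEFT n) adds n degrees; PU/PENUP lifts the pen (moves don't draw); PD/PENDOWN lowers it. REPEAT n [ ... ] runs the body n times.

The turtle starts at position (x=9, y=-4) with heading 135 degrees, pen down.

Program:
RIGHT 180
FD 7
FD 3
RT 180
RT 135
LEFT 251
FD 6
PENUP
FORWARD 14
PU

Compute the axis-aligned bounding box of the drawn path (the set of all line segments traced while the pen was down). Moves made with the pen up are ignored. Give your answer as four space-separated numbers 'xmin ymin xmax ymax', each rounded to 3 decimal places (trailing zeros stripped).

Executing turtle program step by step:
Start: pos=(9,-4), heading=135, pen down
RT 180: heading 135 -> 315
FD 7: (9,-4) -> (13.95,-8.95) [heading=315, draw]
FD 3: (13.95,-8.95) -> (16.071,-11.071) [heading=315, draw]
RT 180: heading 315 -> 135
RT 135: heading 135 -> 0
LT 251: heading 0 -> 251
FD 6: (16.071,-11.071) -> (14.118,-16.744) [heading=251, draw]
PU: pen up
FD 14: (14.118,-16.744) -> (9.56,-29.981) [heading=251, move]
PU: pen up
Final: pos=(9.56,-29.981), heading=251, 3 segment(s) drawn

Segment endpoints: x in {9, 13.95, 14.118, 16.071}, y in {-16.744, -11.071, -8.95, -4}
xmin=9, ymin=-16.744, xmax=16.071, ymax=-4

Answer: 9 -16.744 16.071 -4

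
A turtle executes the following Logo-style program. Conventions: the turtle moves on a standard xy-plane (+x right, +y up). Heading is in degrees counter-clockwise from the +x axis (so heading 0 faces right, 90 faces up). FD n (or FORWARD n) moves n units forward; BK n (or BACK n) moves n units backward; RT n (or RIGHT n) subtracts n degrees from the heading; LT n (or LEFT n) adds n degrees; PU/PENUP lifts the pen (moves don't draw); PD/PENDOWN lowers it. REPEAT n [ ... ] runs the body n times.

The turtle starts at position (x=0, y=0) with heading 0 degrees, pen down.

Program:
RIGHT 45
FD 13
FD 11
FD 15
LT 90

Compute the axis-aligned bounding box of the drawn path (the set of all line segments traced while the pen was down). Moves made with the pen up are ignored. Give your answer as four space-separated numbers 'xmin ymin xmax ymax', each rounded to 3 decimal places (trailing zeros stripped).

Executing turtle program step by step:
Start: pos=(0,0), heading=0, pen down
RT 45: heading 0 -> 315
FD 13: (0,0) -> (9.192,-9.192) [heading=315, draw]
FD 11: (9.192,-9.192) -> (16.971,-16.971) [heading=315, draw]
FD 15: (16.971,-16.971) -> (27.577,-27.577) [heading=315, draw]
LT 90: heading 315 -> 45
Final: pos=(27.577,-27.577), heading=45, 3 segment(s) drawn

Segment endpoints: x in {0, 9.192, 16.971, 27.577}, y in {-27.577, -16.971, -9.192, 0}
xmin=0, ymin=-27.577, xmax=27.577, ymax=0

Answer: 0 -27.577 27.577 0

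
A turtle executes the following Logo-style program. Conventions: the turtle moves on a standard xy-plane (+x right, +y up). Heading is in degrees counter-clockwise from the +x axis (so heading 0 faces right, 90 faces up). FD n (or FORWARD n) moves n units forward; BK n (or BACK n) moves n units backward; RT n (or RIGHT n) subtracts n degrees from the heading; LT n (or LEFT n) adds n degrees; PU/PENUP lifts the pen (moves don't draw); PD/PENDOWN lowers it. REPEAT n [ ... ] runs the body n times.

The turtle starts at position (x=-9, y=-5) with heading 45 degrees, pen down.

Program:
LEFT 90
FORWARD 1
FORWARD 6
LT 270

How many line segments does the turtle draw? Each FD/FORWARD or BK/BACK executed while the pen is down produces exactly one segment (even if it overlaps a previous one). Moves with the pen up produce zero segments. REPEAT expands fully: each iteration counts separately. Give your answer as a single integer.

Answer: 2

Derivation:
Executing turtle program step by step:
Start: pos=(-9,-5), heading=45, pen down
LT 90: heading 45 -> 135
FD 1: (-9,-5) -> (-9.707,-4.293) [heading=135, draw]
FD 6: (-9.707,-4.293) -> (-13.95,-0.05) [heading=135, draw]
LT 270: heading 135 -> 45
Final: pos=(-13.95,-0.05), heading=45, 2 segment(s) drawn
Segments drawn: 2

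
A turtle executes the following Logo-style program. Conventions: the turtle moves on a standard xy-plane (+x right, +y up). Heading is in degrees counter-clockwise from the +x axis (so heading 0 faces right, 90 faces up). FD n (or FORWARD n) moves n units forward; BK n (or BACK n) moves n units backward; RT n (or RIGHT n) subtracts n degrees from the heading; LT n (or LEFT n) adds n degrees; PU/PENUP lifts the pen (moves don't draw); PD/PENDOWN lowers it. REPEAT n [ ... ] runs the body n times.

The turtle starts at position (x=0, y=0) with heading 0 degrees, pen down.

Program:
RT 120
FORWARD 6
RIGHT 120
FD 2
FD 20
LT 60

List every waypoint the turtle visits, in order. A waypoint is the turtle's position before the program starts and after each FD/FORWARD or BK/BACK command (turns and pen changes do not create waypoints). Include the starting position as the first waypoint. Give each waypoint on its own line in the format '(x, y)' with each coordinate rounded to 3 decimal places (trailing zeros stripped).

Executing turtle program step by step:
Start: pos=(0,0), heading=0, pen down
RT 120: heading 0 -> 240
FD 6: (0,0) -> (-3,-5.196) [heading=240, draw]
RT 120: heading 240 -> 120
FD 2: (-3,-5.196) -> (-4,-3.464) [heading=120, draw]
FD 20: (-4,-3.464) -> (-14,13.856) [heading=120, draw]
LT 60: heading 120 -> 180
Final: pos=(-14,13.856), heading=180, 3 segment(s) drawn
Waypoints (4 total):
(0, 0)
(-3, -5.196)
(-4, -3.464)
(-14, 13.856)

Answer: (0, 0)
(-3, -5.196)
(-4, -3.464)
(-14, 13.856)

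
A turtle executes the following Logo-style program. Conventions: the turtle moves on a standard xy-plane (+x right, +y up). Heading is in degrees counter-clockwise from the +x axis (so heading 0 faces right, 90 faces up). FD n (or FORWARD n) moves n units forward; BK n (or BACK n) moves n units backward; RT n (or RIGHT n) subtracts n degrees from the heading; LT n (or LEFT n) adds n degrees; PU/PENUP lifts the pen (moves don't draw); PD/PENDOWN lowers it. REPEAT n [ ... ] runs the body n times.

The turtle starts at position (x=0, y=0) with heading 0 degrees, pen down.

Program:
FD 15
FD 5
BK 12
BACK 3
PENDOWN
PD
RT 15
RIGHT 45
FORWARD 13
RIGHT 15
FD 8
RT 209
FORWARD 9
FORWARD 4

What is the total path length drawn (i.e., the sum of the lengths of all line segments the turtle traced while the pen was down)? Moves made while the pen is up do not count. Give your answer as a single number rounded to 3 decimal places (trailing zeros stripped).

Executing turtle program step by step:
Start: pos=(0,0), heading=0, pen down
FD 15: (0,0) -> (15,0) [heading=0, draw]
FD 5: (15,0) -> (20,0) [heading=0, draw]
BK 12: (20,0) -> (8,0) [heading=0, draw]
BK 3: (8,0) -> (5,0) [heading=0, draw]
PD: pen down
PD: pen down
RT 15: heading 0 -> 345
RT 45: heading 345 -> 300
FD 13: (5,0) -> (11.5,-11.258) [heading=300, draw]
RT 15: heading 300 -> 285
FD 8: (11.5,-11.258) -> (13.571,-18.986) [heading=285, draw]
RT 209: heading 285 -> 76
FD 9: (13.571,-18.986) -> (15.748,-10.253) [heading=76, draw]
FD 4: (15.748,-10.253) -> (16.716,-6.372) [heading=76, draw]
Final: pos=(16.716,-6.372), heading=76, 8 segment(s) drawn

Segment lengths:
  seg 1: (0,0) -> (15,0), length = 15
  seg 2: (15,0) -> (20,0), length = 5
  seg 3: (20,0) -> (8,0), length = 12
  seg 4: (8,0) -> (5,0), length = 3
  seg 5: (5,0) -> (11.5,-11.258), length = 13
  seg 6: (11.5,-11.258) -> (13.571,-18.986), length = 8
  seg 7: (13.571,-18.986) -> (15.748,-10.253), length = 9
  seg 8: (15.748,-10.253) -> (16.716,-6.372), length = 4
Total = 69

Answer: 69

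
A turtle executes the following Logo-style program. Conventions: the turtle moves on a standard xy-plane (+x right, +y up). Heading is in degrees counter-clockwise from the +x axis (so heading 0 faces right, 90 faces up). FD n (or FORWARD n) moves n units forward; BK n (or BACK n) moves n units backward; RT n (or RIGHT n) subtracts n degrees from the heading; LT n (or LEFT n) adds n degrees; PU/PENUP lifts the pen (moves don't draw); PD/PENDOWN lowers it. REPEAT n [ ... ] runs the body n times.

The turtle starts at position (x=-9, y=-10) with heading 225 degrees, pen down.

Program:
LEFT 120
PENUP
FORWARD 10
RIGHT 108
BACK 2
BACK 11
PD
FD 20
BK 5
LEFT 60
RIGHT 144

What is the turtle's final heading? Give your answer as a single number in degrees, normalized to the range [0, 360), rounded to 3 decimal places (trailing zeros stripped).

Executing turtle program step by step:
Start: pos=(-9,-10), heading=225, pen down
LT 120: heading 225 -> 345
PU: pen up
FD 10: (-9,-10) -> (0.659,-12.588) [heading=345, move]
RT 108: heading 345 -> 237
BK 2: (0.659,-12.588) -> (1.749,-10.911) [heading=237, move]
BK 11: (1.749,-10.911) -> (7.74,-1.685) [heading=237, move]
PD: pen down
FD 20: (7.74,-1.685) -> (-3.153,-18.459) [heading=237, draw]
BK 5: (-3.153,-18.459) -> (-0.43,-14.266) [heading=237, draw]
LT 60: heading 237 -> 297
RT 144: heading 297 -> 153
Final: pos=(-0.43,-14.266), heading=153, 2 segment(s) drawn

Answer: 153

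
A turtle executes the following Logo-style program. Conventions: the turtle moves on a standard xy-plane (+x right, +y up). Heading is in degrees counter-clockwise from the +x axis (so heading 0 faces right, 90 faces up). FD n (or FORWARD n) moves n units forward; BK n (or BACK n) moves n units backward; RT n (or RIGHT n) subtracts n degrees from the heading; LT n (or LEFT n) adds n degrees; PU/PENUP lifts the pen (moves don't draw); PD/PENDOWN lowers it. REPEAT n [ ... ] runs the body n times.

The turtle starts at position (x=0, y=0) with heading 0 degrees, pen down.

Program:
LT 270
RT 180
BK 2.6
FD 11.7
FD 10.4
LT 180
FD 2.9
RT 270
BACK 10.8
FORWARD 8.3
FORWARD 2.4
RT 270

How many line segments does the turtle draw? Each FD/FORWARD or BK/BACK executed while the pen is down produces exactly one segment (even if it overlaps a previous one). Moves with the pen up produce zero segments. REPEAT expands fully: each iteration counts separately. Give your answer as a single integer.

Executing turtle program step by step:
Start: pos=(0,0), heading=0, pen down
LT 270: heading 0 -> 270
RT 180: heading 270 -> 90
BK 2.6: (0,0) -> (0,-2.6) [heading=90, draw]
FD 11.7: (0,-2.6) -> (0,9.1) [heading=90, draw]
FD 10.4: (0,9.1) -> (0,19.5) [heading=90, draw]
LT 180: heading 90 -> 270
FD 2.9: (0,19.5) -> (0,16.6) [heading=270, draw]
RT 270: heading 270 -> 0
BK 10.8: (0,16.6) -> (-10.8,16.6) [heading=0, draw]
FD 8.3: (-10.8,16.6) -> (-2.5,16.6) [heading=0, draw]
FD 2.4: (-2.5,16.6) -> (-0.1,16.6) [heading=0, draw]
RT 270: heading 0 -> 90
Final: pos=(-0.1,16.6), heading=90, 7 segment(s) drawn
Segments drawn: 7

Answer: 7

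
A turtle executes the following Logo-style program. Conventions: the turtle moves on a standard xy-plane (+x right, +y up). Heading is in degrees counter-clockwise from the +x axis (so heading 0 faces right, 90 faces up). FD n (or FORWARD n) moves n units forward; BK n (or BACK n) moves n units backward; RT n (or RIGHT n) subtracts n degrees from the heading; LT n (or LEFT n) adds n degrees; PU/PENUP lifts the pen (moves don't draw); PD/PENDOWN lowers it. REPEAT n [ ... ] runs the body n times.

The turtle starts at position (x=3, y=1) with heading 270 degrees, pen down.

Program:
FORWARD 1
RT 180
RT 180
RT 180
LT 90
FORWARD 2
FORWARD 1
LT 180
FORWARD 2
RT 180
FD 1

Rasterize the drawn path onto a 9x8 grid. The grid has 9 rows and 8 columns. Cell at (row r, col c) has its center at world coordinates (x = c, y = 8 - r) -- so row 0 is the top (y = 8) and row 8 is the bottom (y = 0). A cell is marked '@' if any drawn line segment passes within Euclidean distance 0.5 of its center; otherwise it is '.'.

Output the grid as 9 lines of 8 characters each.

Segment 0: (3,1) -> (3,0)
Segment 1: (3,0) -> (1,-0)
Segment 2: (1,-0) -> (0,-0)
Segment 3: (0,-0) -> (2,-0)
Segment 4: (2,-0) -> (1,-0)

Answer: ........
........
........
........
........
........
........
...@....
@@@@....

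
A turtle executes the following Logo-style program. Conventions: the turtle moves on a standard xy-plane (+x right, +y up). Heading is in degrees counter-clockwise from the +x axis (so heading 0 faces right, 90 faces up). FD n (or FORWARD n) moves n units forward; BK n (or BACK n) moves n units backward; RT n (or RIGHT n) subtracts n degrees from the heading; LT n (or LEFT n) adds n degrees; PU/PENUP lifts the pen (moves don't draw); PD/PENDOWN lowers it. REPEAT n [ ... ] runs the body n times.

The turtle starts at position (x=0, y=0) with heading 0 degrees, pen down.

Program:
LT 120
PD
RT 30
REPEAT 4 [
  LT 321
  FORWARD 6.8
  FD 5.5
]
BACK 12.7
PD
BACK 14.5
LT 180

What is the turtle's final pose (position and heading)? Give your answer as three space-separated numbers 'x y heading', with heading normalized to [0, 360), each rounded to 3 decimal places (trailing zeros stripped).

Executing turtle program step by step:
Start: pos=(0,0), heading=0, pen down
LT 120: heading 0 -> 120
PD: pen down
RT 30: heading 120 -> 90
REPEAT 4 [
  -- iteration 1/4 --
  LT 321: heading 90 -> 51
  FD 6.8: (0,0) -> (4.279,5.285) [heading=51, draw]
  FD 5.5: (4.279,5.285) -> (7.741,9.559) [heading=51, draw]
  -- iteration 2/4 --
  LT 321: heading 51 -> 12
  FD 6.8: (7.741,9.559) -> (14.392,10.973) [heading=12, draw]
  FD 5.5: (14.392,10.973) -> (19.772,12.116) [heading=12, draw]
  -- iteration 3/4 --
  LT 321: heading 12 -> 333
  FD 6.8: (19.772,12.116) -> (25.831,9.029) [heading=333, draw]
  FD 5.5: (25.831,9.029) -> (30.731,6.532) [heading=333, draw]
  -- iteration 4/4 --
  LT 321: heading 333 -> 294
  FD 6.8: (30.731,6.532) -> (33.497,0.32) [heading=294, draw]
  FD 5.5: (33.497,0.32) -> (35.734,-4.704) [heading=294, draw]
]
BK 12.7: (35.734,-4.704) -> (30.569,6.898) [heading=294, draw]
PD: pen down
BK 14.5: (30.569,6.898) -> (24.671,20.144) [heading=294, draw]
LT 180: heading 294 -> 114
Final: pos=(24.671,20.144), heading=114, 10 segment(s) drawn

Answer: 24.671 20.144 114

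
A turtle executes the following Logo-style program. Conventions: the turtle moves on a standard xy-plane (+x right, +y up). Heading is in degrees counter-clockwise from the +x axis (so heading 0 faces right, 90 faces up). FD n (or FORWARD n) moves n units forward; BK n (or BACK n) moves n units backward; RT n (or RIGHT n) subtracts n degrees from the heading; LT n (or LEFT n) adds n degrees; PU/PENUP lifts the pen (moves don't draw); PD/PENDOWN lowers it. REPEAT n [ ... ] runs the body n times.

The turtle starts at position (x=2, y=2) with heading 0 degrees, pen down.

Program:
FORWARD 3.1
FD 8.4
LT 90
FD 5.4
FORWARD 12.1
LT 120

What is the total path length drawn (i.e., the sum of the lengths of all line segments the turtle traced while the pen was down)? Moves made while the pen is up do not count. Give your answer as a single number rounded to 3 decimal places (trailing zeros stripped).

Answer: 29

Derivation:
Executing turtle program step by step:
Start: pos=(2,2), heading=0, pen down
FD 3.1: (2,2) -> (5.1,2) [heading=0, draw]
FD 8.4: (5.1,2) -> (13.5,2) [heading=0, draw]
LT 90: heading 0 -> 90
FD 5.4: (13.5,2) -> (13.5,7.4) [heading=90, draw]
FD 12.1: (13.5,7.4) -> (13.5,19.5) [heading=90, draw]
LT 120: heading 90 -> 210
Final: pos=(13.5,19.5), heading=210, 4 segment(s) drawn

Segment lengths:
  seg 1: (2,2) -> (5.1,2), length = 3.1
  seg 2: (5.1,2) -> (13.5,2), length = 8.4
  seg 3: (13.5,2) -> (13.5,7.4), length = 5.4
  seg 4: (13.5,7.4) -> (13.5,19.5), length = 12.1
Total = 29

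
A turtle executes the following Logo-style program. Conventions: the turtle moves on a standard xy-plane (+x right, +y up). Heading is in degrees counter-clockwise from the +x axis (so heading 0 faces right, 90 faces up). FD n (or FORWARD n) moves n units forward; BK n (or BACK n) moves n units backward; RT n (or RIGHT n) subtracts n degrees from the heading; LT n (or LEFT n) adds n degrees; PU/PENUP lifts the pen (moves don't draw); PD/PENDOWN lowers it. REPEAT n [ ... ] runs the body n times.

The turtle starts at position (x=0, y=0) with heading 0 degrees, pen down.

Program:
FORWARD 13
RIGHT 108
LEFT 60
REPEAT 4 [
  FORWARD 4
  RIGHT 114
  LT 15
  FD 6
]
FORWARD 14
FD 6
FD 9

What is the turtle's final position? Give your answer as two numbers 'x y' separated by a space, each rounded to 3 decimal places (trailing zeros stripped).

Answer: 16.54 -31.504

Derivation:
Executing turtle program step by step:
Start: pos=(0,0), heading=0, pen down
FD 13: (0,0) -> (13,0) [heading=0, draw]
RT 108: heading 0 -> 252
LT 60: heading 252 -> 312
REPEAT 4 [
  -- iteration 1/4 --
  FD 4: (13,0) -> (15.677,-2.973) [heading=312, draw]
  RT 114: heading 312 -> 198
  LT 15: heading 198 -> 213
  FD 6: (15.677,-2.973) -> (10.644,-6.24) [heading=213, draw]
  -- iteration 2/4 --
  FD 4: (10.644,-6.24) -> (7.29,-8.419) [heading=213, draw]
  RT 114: heading 213 -> 99
  LT 15: heading 99 -> 114
  FD 6: (7.29,-8.419) -> (4.849,-2.938) [heading=114, draw]
  -- iteration 3/4 --
  FD 4: (4.849,-2.938) -> (3.222,0.716) [heading=114, draw]
  RT 114: heading 114 -> 0
  LT 15: heading 0 -> 15
  FD 6: (3.222,0.716) -> (9.018,2.269) [heading=15, draw]
  -- iteration 4/4 --
  FD 4: (9.018,2.269) -> (12.882,3.305) [heading=15, draw]
  RT 114: heading 15 -> 261
  LT 15: heading 261 -> 276
  FD 6: (12.882,3.305) -> (13.509,-2.662) [heading=276, draw]
]
FD 14: (13.509,-2.662) -> (14.972,-16.586) [heading=276, draw]
FD 6: (14.972,-16.586) -> (15.599,-22.553) [heading=276, draw]
FD 9: (15.599,-22.553) -> (16.54,-31.504) [heading=276, draw]
Final: pos=(16.54,-31.504), heading=276, 12 segment(s) drawn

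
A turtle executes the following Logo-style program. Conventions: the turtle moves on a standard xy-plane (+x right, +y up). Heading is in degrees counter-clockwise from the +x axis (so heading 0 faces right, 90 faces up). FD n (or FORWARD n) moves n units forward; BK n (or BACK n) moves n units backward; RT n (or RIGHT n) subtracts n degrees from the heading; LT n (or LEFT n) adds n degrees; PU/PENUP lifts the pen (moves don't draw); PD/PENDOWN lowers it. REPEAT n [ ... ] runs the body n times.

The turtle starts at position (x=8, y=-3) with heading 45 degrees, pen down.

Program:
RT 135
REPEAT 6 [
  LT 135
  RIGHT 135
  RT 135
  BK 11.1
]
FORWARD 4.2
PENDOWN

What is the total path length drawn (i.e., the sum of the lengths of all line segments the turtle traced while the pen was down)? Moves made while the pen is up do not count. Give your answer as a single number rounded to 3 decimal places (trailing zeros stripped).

Answer: 70.8

Derivation:
Executing turtle program step by step:
Start: pos=(8,-3), heading=45, pen down
RT 135: heading 45 -> 270
REPEAT 6 [
  -- iteration 1/6 --
  LT 135: heading 270 -> 45
  RT 135: heading 45 -> 270
  RT 135: heading 270 -> 135
  BK 11.1: (8,-3) -> (15.849,-10.849) [heading=135, draw]
  -- iteration 2/6 --
  LT 135: heading 135 -> 270
  RT 135: heading 270 -> 135
  RT 135: heading 135 -> 0
  BK 11.1: (15.849,-10.849) -> (4.749,-10.849) [heading=0, draw]
  -- iteration 3/6 --
  LT 135: heading 0 -> 135
  RT 135: heading 135 -> 0
  RT 135: heading 0 -> 225
  BK 11.1: (4.749,-10.849) -> (12.598,-3) [heading=225, draw]
  -- iteration 4/6 --
  LT 135: heading 225 -> 0
  RT 135: heading 0 -> 225
  RT 135: heading 225 -> 90
  BK 11.1: (12.598,-3) -> (12.598,-14.1) [heading=90, draw]
  -- iteration 5/6 --
  LT 135: heading 90 -> 225
  RT 135: heading 225 -> 90
  RT 135: heading 90 -> 315
  BK 11.1: (12.598,-14.1) -> (4.749,-6.251) [heading=315, draw]
  -- iteration 6/6 --
  LT 135: heading 315 -> 90
  RT 135: heading 90 -> 315
  RT 135: heading 315 -> 180
  BK 11.1: (4.749,-6.251) -> (15.849,-6.251) [heading=180, draw]
]
FD 4.2: (15.849,-6.251) -> (11.649,-6.251) [heading=180, draw]
PD: pen down
Final: pos=(11.649,-6.251), heading=180, 7 segment(s) drawn

Segment lengths:
  seg 1: (8,-3) -> (15.849,-10.849), length = 11.1
  seg 2: (15.849,-10.849) -> (4.749,-10.849), length = 11.1
  seg 3: (4.749,-10.849) -> (12.598,-3), length = 11.1
  seg 4: (12.598,-3) -> (12.598,-14.1), length = 11.1
  seg 5: (12.598,-14.1) -> (4.749,-6.251), length = 11.1
  seg 6: (4.749,-6.251) -> (15.849,-6.251), length = 11.1
  seg 7: (15.849,-6.251) -> (11.649,-6.251), length = 4.2
Total = 70.8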